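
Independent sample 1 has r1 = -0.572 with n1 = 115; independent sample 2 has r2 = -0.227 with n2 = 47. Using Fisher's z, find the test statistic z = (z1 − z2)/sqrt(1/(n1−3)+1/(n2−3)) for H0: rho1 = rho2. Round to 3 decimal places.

-2.358

z1 = atanh(-0.572) = -0.650490,  z2 = atanh(-0.227) = -0.231024
SE = √(1/(n1−3) + 1/(n2−3)) = √(1/112 + 1/44) = √(0.0089286 + 0.0227273) = √0.0316559 = 0.177921
z = (z1 − z2)/SE = (-0.650490 − (-0.231024)) / 0.177921 = -0.419466 / 0.177921 = -2.358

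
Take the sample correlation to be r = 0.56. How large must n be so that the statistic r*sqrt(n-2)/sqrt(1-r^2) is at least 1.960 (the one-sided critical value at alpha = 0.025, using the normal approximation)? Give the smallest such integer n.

11

Need r·√(n−2)/√(1−r²) ≥ 1.960
√(n−2) ≥ 1.960·√(1−0.3136) / 0.56 = 1.960·0.828493 / 0.56 = 2.8997
n−2 ≥ 8.4083  ⇒  n ≥ 10.4083
Smallest integer n = 11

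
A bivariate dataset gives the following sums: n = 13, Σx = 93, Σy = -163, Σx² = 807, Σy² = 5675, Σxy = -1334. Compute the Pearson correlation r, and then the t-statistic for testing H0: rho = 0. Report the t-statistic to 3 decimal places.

-0.799

Numerator: nΣxy − (Σx)(Σy) = 13·(-1334) − (93)(-163) = -2183
Denominator: √[(nΣx²−(Σx)²)(nΣy²−(Σy)²)]
  nΣx²−(Σx)² = 13·807 − 8649 = 1842;  nΣy²−(Σy)² = 13·5675 − 26569 = 47206
  √(1842·47206) = √86953452 = 9324.8835
r = -2183 / 9324.8835 = -0.2341
t = r·√(n−2)/√(1−r²) = -0.2341·√11 / √(1−0.054803) = -0.776422 / 0.972212 = -0.799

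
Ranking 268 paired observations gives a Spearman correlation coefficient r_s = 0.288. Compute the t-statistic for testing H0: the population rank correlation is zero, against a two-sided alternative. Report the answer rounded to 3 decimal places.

4.905

1 − r_s² = 1 − 0.082944 = 0.917056;  √(1−r_s²) = 0.957630
√(n−2) = √266 = 16.309506
t = r_s·√(n−2)/√(1−r_s²) = 0.288 · 16.309506 / 0.957630 = 4.905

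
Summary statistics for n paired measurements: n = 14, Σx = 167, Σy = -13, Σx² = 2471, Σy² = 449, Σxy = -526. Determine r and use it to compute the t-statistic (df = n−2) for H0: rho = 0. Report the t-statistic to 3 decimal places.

-4.800

Numerator: nΣxy − (Σx)(Σy) = 14·(-526) − (167)(-13) = -5193
Denominator: √[(nΣx²−(Σx)²)(nΣy²−(Σy)²)]
  nΣx²−(Σx)² = 14·2471 − 27889 = 6705;  nΣy²−(Σy)² = 14·449 − 169 = 6117
  √(6705·6117) = √41014485 = 6404.2552
r = -5193 / 6404.2552 = -0.8109
t = r·√(n−2)/√(1−r²) = -0.8109·√12 / √(1−0.657559) = -2.809040 / 0.585185 = -4.800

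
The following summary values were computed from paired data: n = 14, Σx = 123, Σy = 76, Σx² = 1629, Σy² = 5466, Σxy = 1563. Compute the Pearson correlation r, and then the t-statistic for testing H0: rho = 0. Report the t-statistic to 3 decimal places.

2.210

Numerator: nΣxy − (Σx)(Σy) = 14·1563 − (123)(76) = 12534
Denominator: √[(nΣx²−(Σx)²)(nΣy²−(Σy)²)]
  nΣx²−(Σx)² = 14·1629 − 15129 = 7677;  nΣy²−(Σy)² = 14·5466 − 5776 = 70748
  √(7677·70748) = √543132396 = 23305.2011
r = 12534 / 23305.2011 = 0.5378
t = r·√(n−2)/√(1−r²) = 0.5378·√12 / √(1−0.289229) = 1.862994 / 0.843072 = 2.210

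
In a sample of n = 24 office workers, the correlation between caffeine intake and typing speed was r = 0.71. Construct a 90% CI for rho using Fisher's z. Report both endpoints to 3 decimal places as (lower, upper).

z_r = atanh(0.71) = 0.887184;  SE = 1/√(n−3) = 1/√21 = 0.218218
z-limits: 0.887184 ± 1.645·0.218218 = 0.887184 ± 0.358969 = [0.528215, 1.246153]
ρ-limits: (tanh 0.528215, tanh 1.246153) = (0.484, 0.847)

(0.484, 0.847)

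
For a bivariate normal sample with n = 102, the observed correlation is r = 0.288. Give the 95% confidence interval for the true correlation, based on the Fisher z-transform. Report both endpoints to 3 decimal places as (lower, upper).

z_r = atanh(0.288) = 0.296384;  SE = 1/√(n−3) = 1/√99 = 0.100504
z-limits: 0.296384 ± 1.960·0.100504 = 0.296384 ± 0.196988 = [0.099396, 0.493372]
ρ-limits: (tanh 0.099396, tanh 0.493372) = (0.099, 0.457)

(0.099, 0.457)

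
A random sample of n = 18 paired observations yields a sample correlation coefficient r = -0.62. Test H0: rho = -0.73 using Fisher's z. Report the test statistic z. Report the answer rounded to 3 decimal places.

0.789

Fisher z: atanh(-0.62) = -0.725005, atanh(-0.73) = -0.928727
z = (z_r − z_0)·√(n−3) = (-0.725005 − (-0.928727))·√15 = 0.203722 · 3.872983 = 0.789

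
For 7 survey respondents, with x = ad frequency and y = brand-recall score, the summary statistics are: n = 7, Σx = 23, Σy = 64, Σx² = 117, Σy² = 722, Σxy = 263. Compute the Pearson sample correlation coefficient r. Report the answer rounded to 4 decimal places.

Numerator: nΣxy − (Σx)(Σy) = 7·263 − (23)(64) = 369
Denominator: √[(nΣx²−(Σx)²)(nΣy²−(Σy)²)]
  nΣx²−(Σx)² = 7·117 − 529 = 290;  nΣy²−(Σy)² = 7·722 − 4096 = 958
  √(290·958) = √277820 = 527.0863
r = 369 / 527.0863 = 0.7001

0.7001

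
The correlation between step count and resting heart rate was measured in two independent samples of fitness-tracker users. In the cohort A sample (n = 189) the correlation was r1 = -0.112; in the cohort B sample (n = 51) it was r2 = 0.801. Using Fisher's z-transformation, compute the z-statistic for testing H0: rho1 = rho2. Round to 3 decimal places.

-7.498

Fisher z-transforms: z1 = atanh(-0.112) = -0.112472, z2 = atanh(0.801) = 1.101396; difference d = -1.213868
Var(d) = 1/186 + 1/48 = 0.0053763 + 0.0208333 = 0.0262096
z = d/√Var(d) = -1.213868 / √0.0262096 = -1.213868 / 0.161894 = -7.498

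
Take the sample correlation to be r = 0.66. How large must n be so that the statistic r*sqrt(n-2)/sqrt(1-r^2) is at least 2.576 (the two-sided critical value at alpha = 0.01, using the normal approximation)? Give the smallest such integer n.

11

Need r·√(n−2)/√(1−r²) ≥ 2.576
√(n−2) ≥ 2.576·√(1−0.4356) / 0.66 = 2.576·0.751266 / 0.66 = 2.9322
n−2 ≥ 8.5978  ⇒  n ≥ 10.5978
Smallest integer n = 11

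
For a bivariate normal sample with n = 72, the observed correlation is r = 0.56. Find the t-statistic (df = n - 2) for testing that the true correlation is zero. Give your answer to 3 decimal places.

5.655

1 − r² = 1 − 0.3136 = 0.6864;  √(1−r²) = 0.828493
√(n−2) = √70 = 8.366600
t = r·√(n−2)/√(1−r²) = 0.56 · 8.366600 / 0.828493 = 5.655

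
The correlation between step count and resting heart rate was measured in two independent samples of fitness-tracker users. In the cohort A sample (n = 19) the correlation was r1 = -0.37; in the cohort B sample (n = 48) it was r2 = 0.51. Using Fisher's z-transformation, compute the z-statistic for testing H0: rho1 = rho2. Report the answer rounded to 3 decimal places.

-3.268

Fisher z-transforms: z1 = atanh(-0.37) = -0.388423, z2 = atanh(0.51) = 0.562730; difference d = -0.951153
Var(d) = 1/16 + 1/45 = 0.0625000 + 0.0222222 = 0.0847222
z = d/√Var(d) = -0.951153 / √0.0847222 = -0.951153 / 0.291071 = -3.268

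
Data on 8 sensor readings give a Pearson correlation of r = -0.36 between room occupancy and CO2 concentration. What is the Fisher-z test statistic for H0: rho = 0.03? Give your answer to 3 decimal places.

Fisher z: atanh(-0.36) = -0.376886, atanh(0.03) = 0.030009
z = (z_r − z_0)·√(n−3) = (-0.376886 − 0.030009)·√5 = -0.406895 · 2.236068 = -0.910

-0.910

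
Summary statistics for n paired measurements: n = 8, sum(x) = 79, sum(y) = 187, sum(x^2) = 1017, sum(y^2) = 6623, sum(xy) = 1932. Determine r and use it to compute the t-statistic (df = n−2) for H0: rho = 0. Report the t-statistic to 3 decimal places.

Numerator: nΣxy − (Σx)(Σy) = 8·1932 − (79)(187) = 683
Denominator: √[(nΣx²−(Σx)²)(nΣy²−(Σy)²)]
  nΣx²−(Σx)² = 8·1017 − 6241 = 1895;  nΣy²−(Σy)² = 8·6623 − 34969 = 18015
  √(1895·18015) = √34138425 = 5842.8097
r = 683 / 5842.8097 = 0.1169
t = r·√(n−2)/√(1−r²) = 0.1169·√6 / √(1−0.013666) = 0.286345 / 0.993143 = 0.288

0.288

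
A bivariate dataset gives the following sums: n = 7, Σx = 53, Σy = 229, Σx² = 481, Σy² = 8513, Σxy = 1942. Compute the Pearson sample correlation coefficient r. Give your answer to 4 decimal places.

Numerator: nΣxy − (Σx)(Σy) = 7·1942 − (53)(229) = 1457
Denominator: √[(nΣx²−(Σx)²)(nΣy²−(Σy)²)]
  nΣx²−(Σx)² = 7·481 − 2809 = 558;  nΣy²−(Σy)² = 7·8513 − 52441 = 7150
  √(558·7150) = √3989700 = 1997.4233
r = 1457 / 1997.4233 = 0.7294

0.7294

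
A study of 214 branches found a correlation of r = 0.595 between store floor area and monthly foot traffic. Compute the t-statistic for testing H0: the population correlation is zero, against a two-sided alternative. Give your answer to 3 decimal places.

t = r·√(n−2) / √(1−r²) with r = 0.595, n = 214
  = 0.595·√212 / √(1 − 0.354025)
  = 0.595·14.560220 / 0.803726
  = 8.663331 / 0.803726 = 10.779

10.779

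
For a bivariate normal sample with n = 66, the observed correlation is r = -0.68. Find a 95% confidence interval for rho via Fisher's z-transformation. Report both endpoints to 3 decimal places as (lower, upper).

(-0.792, -0.524)

z_r = atanh(-0.68) = -0.829114;  SE = 1/√(n−3) = 1/√63 = 0.125988
z-limits: -0.829114 ± 1.960·0.125988 = -0.829114 ± 0.246936 = [-1.076050, -0.582178]
ρ-limits: (tanh -1.076050, tanh -0.582178) = (-0.792, -0.524)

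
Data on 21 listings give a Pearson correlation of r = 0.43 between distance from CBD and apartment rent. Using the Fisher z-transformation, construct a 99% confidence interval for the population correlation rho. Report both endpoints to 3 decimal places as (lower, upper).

Fisher z: z_r = atanh(r) = ½·ln((1+0.43)/(1−0.43)) = 0.459897
SE(z) = 1/√(n−3) = 1/√18 = 0.235702
99% ⇒ z* = 2.576; margin = 2.576·0.235702 = 0.607168
CI on z-scale: (-0.147271, 1.067065)
Back-transform: tanh(-0.147271) = -0.146215, tanh(1.067065) = 0.788353

(-0.146, 0.788)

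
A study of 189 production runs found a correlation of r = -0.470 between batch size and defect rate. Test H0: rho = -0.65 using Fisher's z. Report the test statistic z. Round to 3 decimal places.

3.617

Fisher z: atanh(-0.470) = -0.510070, atanh(-0.65) = -0.775299
z = (z_r − z_0)·√(n−3) = (-0.510070 − (-0.775299))·√186 = 0.265229 · 13.638182 = 3.617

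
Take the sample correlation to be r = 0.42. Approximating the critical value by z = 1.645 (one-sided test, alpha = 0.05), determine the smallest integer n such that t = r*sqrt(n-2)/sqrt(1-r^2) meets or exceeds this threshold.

15

r√(n−2)/√(1−r²) ≥ 1.645  ⇔  n−2 ≥ (1.645)²·(1−r²)/r²
(1−r²)/r² = (1−0.1764)/0.1764 = 4.6689
n ≥ 2 + 2.706025·4.6689 = 2 + 12.6342 = 14.6342
⌈14.6342⌉ = 15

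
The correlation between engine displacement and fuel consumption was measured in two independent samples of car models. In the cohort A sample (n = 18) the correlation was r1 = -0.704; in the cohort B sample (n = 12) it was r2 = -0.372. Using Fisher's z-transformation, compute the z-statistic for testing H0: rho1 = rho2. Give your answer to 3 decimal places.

Fisher z-transforms: z1 = atanh(-0.704) = -0.875187, z2 = atanh(-0.372) = -0.390742; difference d = -0.484445
Var(d) = 1/15 + 1/9 = 0.0666667 + 0.1111111 = 0.1777778
z = d/√Var(d) = -0.484445 / √0.1777778 = -0.484445 / 0.421637 = -1.149

-1.149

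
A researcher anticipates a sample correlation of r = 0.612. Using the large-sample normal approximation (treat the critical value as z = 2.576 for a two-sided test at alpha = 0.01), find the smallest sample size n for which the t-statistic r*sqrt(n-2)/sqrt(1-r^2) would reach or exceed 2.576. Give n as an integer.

14

Need r·√(n−2)/√(1−r²) ≥ 2.576
√(n−2) ≥ 2.576·√(1−0.374544) / 0.612 = 2.576·0.790858 / 0.612 = 3.3288
n−2 ≥ 11.0809  ⇒  n ≥ 13.0809
Smallest integer n = 14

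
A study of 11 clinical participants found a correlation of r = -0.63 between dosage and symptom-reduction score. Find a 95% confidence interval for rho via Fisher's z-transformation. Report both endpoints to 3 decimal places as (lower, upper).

Fisher z: z_r = atanh(r) = ½·ln((1+(-0.63))/(1−(-0.63))) = -0.741416
SE(z) = 1/√(n−3) = 1/√8 = 0.353553
95% ⇒ z* = 1.960; margin = 1.960·0.353553 = 0.692964
CI on z-scale: (-1.434380, -0.048452)
Back-transform: tanh(-1.434380) = -0.892561, tanh(-0.048452) = -0.048414

(-0.893, -0.048)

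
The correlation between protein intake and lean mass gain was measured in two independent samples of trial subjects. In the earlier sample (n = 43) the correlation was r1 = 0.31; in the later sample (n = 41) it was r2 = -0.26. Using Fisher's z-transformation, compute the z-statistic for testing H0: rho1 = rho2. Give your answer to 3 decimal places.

Fisher z-transforms: z1 = atanh(0.31) = 0.320545, z2 = atanh(-0.26) = -0.266108; difference d = 0.586653
Var(d) = 1/40 + 1/38 = 0.0250000 + 0.0263158 = 0.0513158
z = d/√Var(d) = 0.586653 / √0.0513158 = 0.586653 / 0.226530 = 2.590

2.590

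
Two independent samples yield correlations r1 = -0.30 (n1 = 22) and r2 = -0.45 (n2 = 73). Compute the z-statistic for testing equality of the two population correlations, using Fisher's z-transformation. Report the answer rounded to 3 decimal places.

z1 = atanh(-0.30) = -0.309520,  z2 = atanh(-0.45) = -0.484700
SE = √(1/(n1−3) + 1/(n2−3)) = √(1/19 + 1/70) = √(0.0526316 + 0.0142857) = √0.0669173 = 0.258684
z = (z1 − z2)/SE = (-0.309520 − (-0.484700)) / 0.258684 = 0.175180 / 0.258684 = 0.677

0.677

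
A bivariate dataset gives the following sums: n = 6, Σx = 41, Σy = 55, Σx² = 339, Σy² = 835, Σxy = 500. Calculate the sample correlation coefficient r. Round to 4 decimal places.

0.8900

Numerator: nΣxy − (Σx)(Σy) = 6·500 − (41)(55) = 745
Denominator: √[(nΣx²−(Σx)²)(nΣy²−(Σy)²)]
  nΣx²−(Σx)² = 6·339 − 1681 = 353;  nΣy²−(Σy)² = 6·835 − 3025 = 1985
  √(353·1985) = √700705 = 837.0812
r = 745 / 837.0812 = 0.8900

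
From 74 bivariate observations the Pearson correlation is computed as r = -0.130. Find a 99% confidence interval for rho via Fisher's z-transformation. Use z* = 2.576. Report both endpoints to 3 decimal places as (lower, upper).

z_r = atanh(-0.130) = -0.130740;  SE = 1/√(n−3) = 1/√71 = 0.118678
z-limits: -0.130740 ± 2.576·0.118678 = -0.130740 ± 0.305715 = [-0.436455, 0.174975]
ρ-limits: (tanh -0.436455, tanh 0.174975) = (-0.411, 0.173)

(-0.411, 0.173)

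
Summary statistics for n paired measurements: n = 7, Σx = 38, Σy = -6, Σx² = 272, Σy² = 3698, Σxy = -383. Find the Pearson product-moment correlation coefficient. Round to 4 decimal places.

Numerator: nΣxy − (Σx)(Σy) = 7·(-383) − (38)(-6) = -2453
Denominator: √[(nΣx²−(Σx)²)(nΣy²−(Σy)²)]
  nΣx²−(Σx)² = 7·272 − 1444 = 460;  nΣy²−(Σy)² = 7·3698 − 36 = 25850
  √(460·25850) = √11891000 = 3448.3329
r = -2453 / 3448.3329 = -0.7114

-0.7114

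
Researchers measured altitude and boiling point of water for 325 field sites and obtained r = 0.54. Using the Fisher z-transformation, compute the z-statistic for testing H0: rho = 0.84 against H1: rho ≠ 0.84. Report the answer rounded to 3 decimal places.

-11.072

z_r = atanh(0.54) = 0.604156,  z_0 = atanh(0.84) = 1.221174
SE = 1/√(n−3) = 1/√322 = 0.055728
z = (z_r − z_0)/SE = (0.604156 − 1.221174) / 0.055728 = -0.617018 / 0.055728 = -11.072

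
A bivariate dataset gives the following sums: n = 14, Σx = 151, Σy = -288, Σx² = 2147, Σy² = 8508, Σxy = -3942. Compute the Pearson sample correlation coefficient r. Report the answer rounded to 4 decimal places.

-0.7222

Numerator: nΣxy − (Σx)(Σy) = 14·(-3942) − (151)(-288) = -11700
Denominator: √[(nΣx²−(Σx)²)(nΣy²−(Σy)²)]
  nΣx²−(Σx)² = 14·2147 − 22801 = 7257;  nΣy²−(Σy)² = 14·8508 − 82944 = 36168
  √(7257·36168) = √262471176 = 16200.9622
r = -11700 / 16200.9622 = -0.7222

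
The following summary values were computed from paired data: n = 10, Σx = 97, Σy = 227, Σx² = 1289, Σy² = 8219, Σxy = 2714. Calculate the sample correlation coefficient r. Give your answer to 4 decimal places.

Numerator: nΣxy − (Σx)(Σy) = 10·2714 − (97)(227) = 5121
Denominator: √[(nΣx²−(Σx)²)(nΣy²−(Σy)²)]
  nΣx²−(Σx)² = 10·1289 − 9409 = 3481;  nΣy²−(Σy)² = 10·8219 − 51529 = 30661
  √(3481·30661) = √106730941 = 10331.0668
r = 5121 / 10331.0668 = 0.4957

0.4957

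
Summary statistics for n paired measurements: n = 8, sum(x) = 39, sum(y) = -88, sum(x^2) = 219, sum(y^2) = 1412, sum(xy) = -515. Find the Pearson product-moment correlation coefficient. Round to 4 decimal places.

S_xy = nΣxy − ΣxΣy = 8·(-515) − 39·(-88) = -4120 − (-3432) = -688
S_xx = nΣx² − (Σx)² = 8·219 − 39² = 1752 − 1521 = 231
S_yy = nΣy² − (Σy)² = 8·1412 − (-88)² = 11296 − 7744 = 3552
r = S_xy / √(S_xx·S_yy) = -688 / √(231·3552) = -688 / √820512 = -688 / 905.8212 = -0.7595

-0.7595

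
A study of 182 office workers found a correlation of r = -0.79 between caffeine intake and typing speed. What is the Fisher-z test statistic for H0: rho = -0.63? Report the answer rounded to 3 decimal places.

-4.415

z_r = atanh(-0.79) = -1.071432,  z_0 = atanh(-0.63) = -0.741416
SE = 1/√(n−3) = 1/√179 = 0.074744
z = (z_r − z_0)/SE = (-1.071432 − (-0.741416)) / 0.074744 = -0.330016 / 0.074744 = -4.415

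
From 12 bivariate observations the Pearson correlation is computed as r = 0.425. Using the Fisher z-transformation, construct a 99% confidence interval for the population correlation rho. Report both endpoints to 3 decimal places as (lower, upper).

(-0.384, 0.865)

z_r = atanh(0.425) = 0.453779;  SE = 1/√(n−3) = 1/√9 = 0.333333
z-limits: 0.453779 ± 2.576·0.333333 = 0.453779 ± 0.858666 = [-0.404887, 1.312445]
ρ-limits: (tanh -0.404887, tanh 1.312445) = (-0.384, 0.865)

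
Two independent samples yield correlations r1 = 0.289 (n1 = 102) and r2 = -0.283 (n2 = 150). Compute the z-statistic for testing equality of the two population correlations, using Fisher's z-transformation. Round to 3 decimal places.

Fisher z-transforms: z1 = atanh(0.289) = 0.297475, z2 = atanh(-0.283) = -0.290940; difference d = 0.588415
Var(d) = 1/99 + 1/147 = 0.0101010 + 0.0068027 = 0.0169037
z = d/√Var(d) = 0.588415 / √0.0169037 = 0.588415 / 0.130014 = 4.526

4.526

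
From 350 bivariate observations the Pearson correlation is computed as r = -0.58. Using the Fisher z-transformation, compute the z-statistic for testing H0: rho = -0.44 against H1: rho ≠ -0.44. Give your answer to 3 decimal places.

-3.544

z_r = atanh(-0.58) = -0.662463,  z_0 = atanh(-0.44) = -0.472231
SE = 1/√(n−3) = 1/√347 = 0.053683
z = (z_r − z_0)/SE = (-0.662463 − (-0.472231)) / 0.053683 = -0.190232 / 0.053683 = -3.544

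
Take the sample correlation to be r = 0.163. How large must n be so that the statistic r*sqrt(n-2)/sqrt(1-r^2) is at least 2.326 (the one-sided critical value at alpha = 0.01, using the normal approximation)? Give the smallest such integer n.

201

Need r·√(n−2)/√(1−r²) ≥ 2.326
√(n−2) ≥ 2.326·√(1−0.026569) / 0.163 = 2.326·0.986626 / 0.163 = 14.0791
n−2 ≥ 198.2211  ⇒  n ≥ 200.2211
Smallest integer n = 201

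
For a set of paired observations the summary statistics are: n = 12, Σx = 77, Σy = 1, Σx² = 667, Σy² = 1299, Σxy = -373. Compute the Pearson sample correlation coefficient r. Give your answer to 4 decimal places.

Numerator: nΣxy − (Σx)(Σy) = 12·(-373) − (77)(1) = -4553
Denominator: √[(nΣx²−(Σx)²)(nΣy²−(Σy)²)]
  nΣx²−(Σx)² = 12·667 − 5929 = 2075;  nΣy²−(Σy)² = 12·1299 − 1 = 15587
  √(2075·15587) = √32343025 = 5687.0928
r = -4553 / 5687.0928 = -0.8006

-0.8006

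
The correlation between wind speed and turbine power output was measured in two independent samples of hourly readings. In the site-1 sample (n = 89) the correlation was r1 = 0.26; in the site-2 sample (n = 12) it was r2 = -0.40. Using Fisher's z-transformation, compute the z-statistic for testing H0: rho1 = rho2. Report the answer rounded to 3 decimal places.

Fisher z-transforms: z1 = atanh(0.26) = 0.266108, z2 = atanh(-0.40) = -0.423649; difference d = 0.689757
Var(d) = 1/86 + 1/9 = 0.0116279 + 0.1111111 = 0.1227390
z = d/√Var(d) = 0.689757 / √0.1227390 = 0.689757 / 0.350341 = 1.969

1.969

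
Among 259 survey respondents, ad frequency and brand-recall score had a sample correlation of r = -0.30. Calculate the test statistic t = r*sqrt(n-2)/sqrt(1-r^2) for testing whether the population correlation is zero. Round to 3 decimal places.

-5.042

1 − r² = 1 − 0.0900 = 0.9100;  √(1−r²) = 0.953939
√(n−2) = √257 = 16.031220
t = r·√(n−2)/√(1−r²) = -0.30 · 16.031220 / 0.953939 = -5.042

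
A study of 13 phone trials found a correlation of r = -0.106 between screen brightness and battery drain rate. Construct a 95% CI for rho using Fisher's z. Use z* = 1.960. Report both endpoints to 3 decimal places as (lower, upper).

(-0.621, 0.473)

Fisher z: z_r = atanh(r) = ½·ln((1+(-0.106))/(1−(-0.106))) = -0.106400
SE(z) = 1/√(n−3) = 1/√10 = 0.316228
95% ⇒ z* = 1.960; margin = 1.960·0.316228 = 0.619807
CI on z-scale: (-0.726207, 0.513407)
Back-transform: tanh(-0.726207) = -0.620739, tanh(0.513407) = 0.472596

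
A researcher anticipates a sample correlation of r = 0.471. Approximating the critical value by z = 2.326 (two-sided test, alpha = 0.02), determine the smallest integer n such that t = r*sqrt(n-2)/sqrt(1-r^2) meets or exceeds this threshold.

Need r·√(n−2)/√(1−r²) ≥ 2.326
√(n−2) ≥ 2.326·√(1−0.221841) / 0.471 = 2.326·0.882133 / 0.471 = 4.3564
n−2 ≥ 18.9782  ⇒  n ≥ 20.9782
Smallest integer n = 21

21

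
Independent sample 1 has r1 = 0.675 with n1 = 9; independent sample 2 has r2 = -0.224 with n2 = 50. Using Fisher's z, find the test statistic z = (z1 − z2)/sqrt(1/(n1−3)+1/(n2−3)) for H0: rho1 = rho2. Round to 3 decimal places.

z1 = atanh(0.675) = 0.819872,  z2 = atanh(-0.224) = -0.227863
SE = √(1/(n1−3) + 1/(n2−3)) = √(1/6 + 1/47) = √(0.1666667 + 0.0212766) = √0.1879433 = 0.433524
z = (z1 − z2)/SE = (0.819872 − (-0.227863)) / 0.433524 = 1.047735 / 0.433524 = 2.417

2.417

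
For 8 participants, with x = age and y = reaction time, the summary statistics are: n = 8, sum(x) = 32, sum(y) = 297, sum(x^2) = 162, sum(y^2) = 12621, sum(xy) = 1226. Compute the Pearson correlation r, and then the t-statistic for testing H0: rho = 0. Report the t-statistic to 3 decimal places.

Numerator: nΣxy − (Σx)(Σy) = 8·1226 − (32)(297) = 304
Denominator: √[(nΣx²−(Σx)²)(nΣy²−(Σy)²)]
  nΣx²−(Σx)² = 8·162 − 1024 = 272;  nΣy²−(Σy)² = 8·12621 − 88209 = 12759
  √(272·12759) = √3470448 = 1862.9138
r = 304 / 1862.9138 = 0.1632
t = r·√(n−2)/√(1−r²) = 0.1632·√6 / √(1−0.026634) = 0.399757 / 0.986593 = 0.405

0.405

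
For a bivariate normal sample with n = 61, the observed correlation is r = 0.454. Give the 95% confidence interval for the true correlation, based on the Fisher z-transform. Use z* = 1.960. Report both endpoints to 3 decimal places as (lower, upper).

(0.228, 0.633)

z_r = atanh(0.454) = 0.489727;  SE = 1/√(n−3) = 1/√58 = 0.131306
z-limits: 0.489727 ± 1.960·0.131306 = 0.489727 ± 0.257360 = [0.232367, 0.747087]
ρ-limits: (tanh 0.232367, tanh 0.747087) = (0.228, 0.633)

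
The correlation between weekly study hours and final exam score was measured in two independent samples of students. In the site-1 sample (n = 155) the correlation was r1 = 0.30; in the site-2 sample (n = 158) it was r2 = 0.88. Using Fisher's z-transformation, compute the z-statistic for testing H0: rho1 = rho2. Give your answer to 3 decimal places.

Fisher z-transforms: z1 = atanh(0.30) = 0.309520, z2 = atanh(0.88) = 1.375768; difference d = -1.066248
Var(d) = 1/152 + 1/155 = 0.0065789 + 0.0064516 = 0.0130305
z = d/√Var(d) = -1.066248 / √0.0130305 = -1.066248 / 0.114151 = -9.341

-9.341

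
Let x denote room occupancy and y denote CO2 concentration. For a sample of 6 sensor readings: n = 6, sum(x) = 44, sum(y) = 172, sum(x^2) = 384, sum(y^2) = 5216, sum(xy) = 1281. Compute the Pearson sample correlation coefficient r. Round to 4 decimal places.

Numerator: nΣxy − (Σx)(Σy) = 6·1281 − (44)(172) = 118
Denominator: √[(nΣx²−(Σx)²)(nΣy²−(Σy)²)]
  nΣx²−(Σx)² = 6·384 − 1936 = 368;  nΣy²−(Σy)² = 6·5216 − 29584 = 1712
  √(368·1712) = √630016 = 793.7355
r = 118 / 793.7355 = 0.1487

0.1487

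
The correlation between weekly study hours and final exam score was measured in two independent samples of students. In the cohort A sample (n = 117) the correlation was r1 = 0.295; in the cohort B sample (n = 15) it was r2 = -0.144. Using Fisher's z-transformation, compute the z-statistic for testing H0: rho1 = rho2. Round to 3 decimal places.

z1 = atanh(0.295) = 0.304034,  z2 = atanh(-0.144) = -0.145008
SE = √(1/(n1−3) + 1/(n2−3)) = √(1/114 + 1/12) = √(0.0087719 + 0.0833333) = √0.0921052 = 0.303488
z = (z1 − z2)/SE = (0.304034 − (-0.145008)) / 0.303488 = 0.449042 / 0.303488 = 1.480

1.480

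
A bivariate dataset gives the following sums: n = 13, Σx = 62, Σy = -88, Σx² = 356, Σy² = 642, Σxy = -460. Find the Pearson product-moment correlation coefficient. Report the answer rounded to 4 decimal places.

S_xy = nΣxy − ΣxΣy = 13·(-460) − 62·(-88) = -5980 − (-5456) = -524
S_xx = nΣx² − (Σx)² = 13·356 − 62² = 4628 − 3844 = 784
S_yy = nΣy² − (Σy)² = 13·642 − (-88)² = 8346 − 7744 = 602
r = S_xy / √(S_xx·S_yy) = -524 / √(784·602) = -524 / √471968 = -524 / 686.9993 = -0.7627

-0.7627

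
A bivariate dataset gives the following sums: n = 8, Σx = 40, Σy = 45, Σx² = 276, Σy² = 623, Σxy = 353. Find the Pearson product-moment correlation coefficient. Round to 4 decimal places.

0.7634

S_xy = nΣxy − ΣxΣy = 8·353 − 40·45 = 2824 − 1800 = 1024
S_xx = nΣx² − (Σx)² = 8·276 − 40² = 2208 − 1600 = 608
S_yy = nΣy² − (Σy)² = 8·623 − 45² = 4984 − 2025 = 2959
r = S_xy / √(S_xx·S_yy) = 1024 / √(608·2959) = 1024 / √1799072 = 1024 / 1341.2949 = 0.7634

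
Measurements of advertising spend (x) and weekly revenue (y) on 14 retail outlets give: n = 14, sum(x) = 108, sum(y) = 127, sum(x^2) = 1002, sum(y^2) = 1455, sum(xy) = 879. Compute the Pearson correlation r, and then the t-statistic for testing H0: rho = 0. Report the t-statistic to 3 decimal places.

S_xy = nΣxy − ΣxΣy = 14·879 − 108·127 = 12306 − 13716 = -1410
S_xx = nΣx² − (Σx)² = 14·1002 − 108² = 14028 − 11664 = 2364
S_yy = nΣy² − (Σy)² = 14·1455 − 127² = 20370 − 16129 = 4241
r = S_xy / √(S_xx·S_yy) = -1410 / √(2364·4241) = -1410 / √10025724 = -1410 / 3166.3424 = -0.4453
t = r·√(n−2)/√(1−r²) = -0.4453·√12 / √(1−0.198292) = -1.542564 / 0.895381 = -1.723

-1.723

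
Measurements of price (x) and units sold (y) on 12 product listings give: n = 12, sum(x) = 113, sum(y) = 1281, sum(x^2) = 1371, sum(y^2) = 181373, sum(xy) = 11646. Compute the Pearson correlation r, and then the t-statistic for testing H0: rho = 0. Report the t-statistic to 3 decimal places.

-0.358

S_xy = nΣxy − ΣxΣy = 12·11646 − 113·1281 = 139752 − 144753 = -5001
S_xx = nΣx² − (Σx)² = 12·1371 − 113² = 16452 − 12769 = 3683
S_yy = nΣy² − (Σy)² = 12·181373 − 1281² = 2176476 − 1640961 = 535515
r = S_xy / √(S_xx·S_yy) = -5001 / √(3683·535515) = -5001 / √1972301745 = -5001 / 44410.6040 = -0.1126
t = r·√(n−2)/√(1−r²) = -0.1126·√10 / √(1−0.012679) = -0.356072 / 0.993640 = -0.358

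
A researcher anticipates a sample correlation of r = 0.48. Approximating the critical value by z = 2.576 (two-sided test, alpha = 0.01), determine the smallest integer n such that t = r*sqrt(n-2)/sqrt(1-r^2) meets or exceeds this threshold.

r√(n−2)/√(1−r²) ≥ 2.576  ⇔  n−2 ≥ (2.576)²·(1−r²)/r²
(1−r²)/r² = (1−0.2304)/0.2304 = 3.3403
n ≥ 2 + 6.635776·3.3403 = 2 + 22.1655 = 24.1655
⌈24.1655⌉ = 25

25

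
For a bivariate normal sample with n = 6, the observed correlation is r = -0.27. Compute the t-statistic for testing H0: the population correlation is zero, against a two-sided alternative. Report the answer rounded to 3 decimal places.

t = r·√(n−2) / √(1−r²) with r = -0.27, n = 6
  = -0.27·√4 / √(1 − 0.0729)
  = -0.27·2.000000 / 0.962860
  = -0.540000 / 0.962860 = -0.561

-0.561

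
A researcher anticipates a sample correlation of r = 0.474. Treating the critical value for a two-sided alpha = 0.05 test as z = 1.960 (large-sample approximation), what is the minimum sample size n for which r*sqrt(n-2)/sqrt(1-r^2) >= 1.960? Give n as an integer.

16

Need r·√(n−2)/√(1−r²) ≥ 1.960
√(n−2) ≥ 1.960·√(1−0.224676) / 0.474 = 1.960·0.880525 / 0.474 = 3.6410
n−2 ≥ 13.2569  ⇒  n ≥ 15.2569
Smallest integer n = 16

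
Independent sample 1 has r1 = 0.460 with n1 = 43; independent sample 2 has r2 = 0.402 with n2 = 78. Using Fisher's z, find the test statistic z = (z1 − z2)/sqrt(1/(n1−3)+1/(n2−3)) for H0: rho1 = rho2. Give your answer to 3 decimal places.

z1 = atanh(0.460) = 0.497311,  z2 = atanh(0.402) = 0.426032
SE = √(1/(n1−3) + 1/(n2−3)) = √(1/40 + 1/75) = √(0.0250000 + 0.0133333) = √0.0383333 = 0.195789
z = (z1 − z2)/SE = (0.497311 − 0.426032) / 0.195789 = 0.071279 / 0.195789 = 0.364

0.364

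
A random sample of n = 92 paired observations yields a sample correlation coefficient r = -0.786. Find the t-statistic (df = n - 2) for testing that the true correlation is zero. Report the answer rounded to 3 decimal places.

-12.061

1 − r² = 1 − 0.617796 = 0.382204;  √(1−r²) = 0.618226
√(n−2) = √90 = 9.486833
t = r·√(n−2)/√(1−r²) = -0.786 · 9.486833 / 0.618226 = -12.061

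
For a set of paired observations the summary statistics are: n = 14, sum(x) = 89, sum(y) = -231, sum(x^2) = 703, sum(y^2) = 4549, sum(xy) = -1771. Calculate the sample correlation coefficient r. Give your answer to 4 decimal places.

-0.9509

Numerator: nΣxy − (Σx)(Σy) = 14·(-1771) − (89)(-231) = -4235
Denominator: √[(nΣx²−(Σx)²)(nΣy²−(Σy)²)]
  nΣx²−(Σx)² = 14·703 − 7921 = 1921;  nΣy²−(Σy)² = 14·4549 − 53361 = 10325
  √(1921·10325) = √19834325 = 4453.5744
r = -4235 / 4453.5744 = -0.9509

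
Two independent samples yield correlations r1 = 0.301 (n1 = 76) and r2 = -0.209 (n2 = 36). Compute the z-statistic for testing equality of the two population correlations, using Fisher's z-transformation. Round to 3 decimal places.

z1 = atanh(0.301) = 0.310619,  z2 = atanh(-0.209) = -0.212125
SE = √(1/(n1−3) + 1/(n2−3)) = √(1/73 + 1/33) = √(0.0136986 + 0.0303030) = √0.0440016 = 0.209766
z = (z1 − z2)/SE = (0.310619 − (-0.212125)) / 0.209766 = 0.522744 / 0.209766 = 2.492

2.492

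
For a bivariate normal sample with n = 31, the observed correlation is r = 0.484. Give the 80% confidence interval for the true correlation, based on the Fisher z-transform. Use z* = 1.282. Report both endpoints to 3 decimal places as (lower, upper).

(0.278, 0.647)

Fisher z: z_r = atanh(r) = ½·ln((1+0.484)/(1−0.484)) = 0.528195
SE(z) = 1/√(n−3) = 1/√28 = 0.188982
80% ⇒ z* = 1.282; margin = 1.282·0.188982 = 0.242275
CI on z-scale: (0.285920, 0.770470)
Back-transform: tanh(0.285920) = 0.278375, tanh(0.770470) = 0.647203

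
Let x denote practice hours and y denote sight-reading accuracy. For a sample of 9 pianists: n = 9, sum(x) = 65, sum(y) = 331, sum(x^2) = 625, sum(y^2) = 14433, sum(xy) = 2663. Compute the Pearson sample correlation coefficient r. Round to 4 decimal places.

Numerator: nΣxy − (Σx)(Σy) = 9·2663 − (65)(331) = 2452
Denominator: √[(nΣx²−(Σx)²)(nΣy²−(Σy)²)]
  nΣx²−(Σx)² = 9·625 − 4225 = 1400;  nΣy²−(Σy)² = 9·14433 − 109561 = 20336
  √(1400·20336) = √28470400 = 5335.7661
r = 2452 / 5335.7661 = 0.4595

0.4595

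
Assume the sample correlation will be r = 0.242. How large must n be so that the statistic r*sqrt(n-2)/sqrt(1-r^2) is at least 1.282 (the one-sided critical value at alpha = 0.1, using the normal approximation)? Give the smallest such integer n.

r√(n−2)/√(1−r²) ≥ 1.282  ⇔  n−2 ≥ (1.282)²·(1−r²)/r²
(1−r²)/r² = (1−0.058564)/0.058564 = 16.0753
n ≥ 2 + 1.643524·16.0753 = 2 + 26.4201 = 28.4201
⌈28.4201⌉ = 29

29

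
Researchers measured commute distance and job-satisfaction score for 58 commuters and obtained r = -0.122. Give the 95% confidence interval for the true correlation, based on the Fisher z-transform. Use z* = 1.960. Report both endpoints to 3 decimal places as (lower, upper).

Fisher z: z_r = atanh(r) = ½·ln((1+(-0.122))/(1−(-0.122))) = -0.122611
SE(z) = 1/√(n−3) = 1/√55 = 0.134840
95% ⇒ z* = 1.960; margin = 1.960·0.134840 = 0.264286
CI on z-scale: (-0.386897, 0.141675)
Back-transform: tanh(-0.386897) = -0.368682, tanh(0.141675) = 0.140735

(-0.369, 0.141)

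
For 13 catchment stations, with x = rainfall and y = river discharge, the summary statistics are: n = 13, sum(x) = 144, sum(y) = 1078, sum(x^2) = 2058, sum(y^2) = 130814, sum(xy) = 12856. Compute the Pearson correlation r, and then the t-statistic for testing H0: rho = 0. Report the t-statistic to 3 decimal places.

0.709

S_xy = nΣxy − ΣxΣy = 13·12856 − 144·1078 = 167128 − 155232 = 11896
S_xx = nΣx² − (Σx)² = 13·2058 − 144² = 26754 − 20736 = 6018
S_yy = nΣy² − (Σy)² = 13·130814 − 1078² = 1700582 − 1162084 = 538498
r = S_xy / √(S_xx·S_yy) = 11896 / √(6018·538498) = 11896 / √3240680964 = 11896 / 56926.9792 = 0.2090
t = r·√(n−2)/√(1−r²) = 0.2090·√11 / √(1−0.043681) = 0.693175 / 0.977916 = 0.709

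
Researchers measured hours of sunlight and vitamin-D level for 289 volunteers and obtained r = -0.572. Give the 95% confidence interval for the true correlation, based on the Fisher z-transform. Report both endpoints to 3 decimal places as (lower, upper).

(-0.645, -0.489)

Fisher z: z_r = atanh(r) = ½·ln((1+(-0.572))/(1−(-0.572))) = -0.650490
SE(z) = 1/√(n−3) = 1/√286 = 0.059131
95% ⇒ z* = 1.960; margin = 1.960·0.059131 = 0.115897
CI on z-scale: (-0.766387, -0.534593)
Back-transform: tanh(-0.766387) = -0.644824, tanh(-0.534593) = -0.488884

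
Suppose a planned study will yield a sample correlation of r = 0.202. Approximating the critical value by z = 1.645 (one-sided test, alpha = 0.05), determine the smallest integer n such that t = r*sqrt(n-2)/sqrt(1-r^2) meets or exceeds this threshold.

66

Need r·√(n−2)/√(1−r²) ≥ 1.645
√(n−2) ≥ 1.645·√(1−0.040804) / 0.202 = 1.645·0.979386 / 0.202 = 7.9757
n−2 ≥ 63.6118  ⇒  n ≥ 65.6118
Smallest integer n = 66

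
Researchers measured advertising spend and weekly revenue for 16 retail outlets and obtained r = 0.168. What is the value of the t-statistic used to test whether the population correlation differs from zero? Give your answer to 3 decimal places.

0.638

1 − r² = 1 − 0.028224 = 0.971776;  √(1−r²) = 0.985787
√(n−2) = √14 = 3.741657
t = r·√(n−2)/√(1−r²) = 0.168 · 3.741657 / 0.985787 = 0.638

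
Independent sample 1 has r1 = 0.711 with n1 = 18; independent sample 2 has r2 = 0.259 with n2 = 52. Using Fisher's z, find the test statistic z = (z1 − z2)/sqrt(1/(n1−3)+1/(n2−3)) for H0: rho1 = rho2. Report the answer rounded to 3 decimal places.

z1 = atanh(0.711) = 0.889203,  z2 = atanh(0.259) = 0.265036
SE = √(1/(n1−3) + 1/(n2−3)) = √(1/15 + 1/49) = √(0.0666667 + 0.0204082) = √0.0870749 = 0.295085
z = (z1 − z2)/SE = (0.889203 − 0.265036) / 0.295085 = 0.624167 / 0.295085 = 2.115

2.115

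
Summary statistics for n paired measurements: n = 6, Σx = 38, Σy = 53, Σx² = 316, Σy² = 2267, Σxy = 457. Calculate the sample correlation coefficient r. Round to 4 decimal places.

Numerator: nΣxy − (Σx)(Σy) = 6·457 − (38)(53) = 728
Denominator: √[(nΣx²−(Σx)²)(nΣy²−(Σy)²)]
  nΣx²−(Σx)² = 6·316 − 1444 = 452;  nΣy²−(Σy)² = 6·2267 − 2809 = 10793
  √(452·10793) = √4878436 = 2208.7182
r = 728 / 2208.7182 = 0.3296

0.3296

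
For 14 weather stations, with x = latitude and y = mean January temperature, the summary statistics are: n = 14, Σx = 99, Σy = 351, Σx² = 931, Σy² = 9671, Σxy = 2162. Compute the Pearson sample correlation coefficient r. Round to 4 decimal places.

Numerator: nΣxy − (Σx)(Σy) = 14·2162 − (99)(351) = -4481
Denominator: √[(nΣx²−(Σx)²)(nΣy²−(Σy)²)]
  nΣx²−(Σx)² = 14·931 − 9801 = 3233;  nΣy²−(Σy)² = 14·9671 − 123201 = 12193
  √(3233·12193) = √39419969 = 6278.5324
r = -4481 / 6278.5324 = -0.7137

-0.7137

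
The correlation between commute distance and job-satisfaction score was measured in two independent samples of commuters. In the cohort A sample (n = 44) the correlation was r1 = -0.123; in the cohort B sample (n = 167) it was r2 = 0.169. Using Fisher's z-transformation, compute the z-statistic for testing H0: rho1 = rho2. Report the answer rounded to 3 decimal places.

-1.685

z1 = atanh(-0.123) = -0.123626,  z2 = atanh(0.169) = 0.170637
SE = √(1/(n1−3) + 1/(n2−3)) = √(1/41 + 1/164) = √(0.0243902 + 0.0060976) = √0.0304878 = 0.174608
z = (z1 − z2)/SE = (-0.123626 − 0.170637) / 0.174608 = -0.294263 / 0.174608 = -1.685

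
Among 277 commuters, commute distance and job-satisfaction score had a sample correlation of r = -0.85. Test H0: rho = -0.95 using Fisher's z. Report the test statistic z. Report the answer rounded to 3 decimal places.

z_r = atanh(-0.85) = -1.256153,  z_0 = atanh(-0.95) = -1.831781
SE = 1/√(n−3) = 1/√274 = 0.060412
z = (z_r − z_0)/SE = (-1.256153 − (-1.831781)) / 0.060412 = 0.575628 / 0.060412 = 9.528

9.528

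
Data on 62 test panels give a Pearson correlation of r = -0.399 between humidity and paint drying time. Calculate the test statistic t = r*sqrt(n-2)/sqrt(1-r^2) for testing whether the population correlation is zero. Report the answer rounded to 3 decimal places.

-3.371

t = r·√(n−2) / √(1−r²) with r = -0.399, n = 62
  = -0.399·√60 / √(1 − 0.159201)
  = -0.399·7.745967 / 0.916951
  = -3.090641 / 0.916951 = -3.371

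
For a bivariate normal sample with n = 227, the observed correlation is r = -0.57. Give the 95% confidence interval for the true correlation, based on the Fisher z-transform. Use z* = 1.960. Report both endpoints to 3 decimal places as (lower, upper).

z_r = atanh(-0.57) = -0.647523;  SE = 1/√(n−3) = 1/√224 = 0.066815
z-limits: -0.647523 ± 1.960·0.066815 = -0.647523 ± 0.130957 = [-0.778480, -0.516566]
ρ-limits: (tanh -0.778480, tanh -0.516566) = (-0.652, -0.475)

(-0.652, -0.475)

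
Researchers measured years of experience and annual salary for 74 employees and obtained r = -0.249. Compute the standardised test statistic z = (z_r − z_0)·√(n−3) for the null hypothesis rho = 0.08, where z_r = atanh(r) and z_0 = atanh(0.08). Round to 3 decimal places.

-2.819

z_r = atanh(-0.249) = -0.254346,  z_0 = atanh(0.08) = 0.080171
SE = 1/√(n−3) = 1/√71 = 0.118678
z = (z_r − z_0)/SE = (-0.254346 − 0.080171) / 0.118678 = -0.334517 / 0.118678 = -2.819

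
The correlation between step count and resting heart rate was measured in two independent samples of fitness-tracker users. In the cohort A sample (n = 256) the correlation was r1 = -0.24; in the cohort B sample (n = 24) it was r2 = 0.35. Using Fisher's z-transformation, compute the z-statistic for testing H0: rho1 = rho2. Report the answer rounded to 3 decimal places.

-2.687

z1 = atanh(-0.24) = -0.244774,  z2 = atanh(0.35) = 0.365444
SE = √(1/(n1−3) + 1/(n2−3)) = √(1/253 + 1/21) = √(0.0039526 + 0.0476190) = √0.0515716 = 0.227094
z = (z1 − z2)/SE = (-0.244774 − 0.365444) / 0.227094 = -0.610218 / 0.227094 = -2.687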